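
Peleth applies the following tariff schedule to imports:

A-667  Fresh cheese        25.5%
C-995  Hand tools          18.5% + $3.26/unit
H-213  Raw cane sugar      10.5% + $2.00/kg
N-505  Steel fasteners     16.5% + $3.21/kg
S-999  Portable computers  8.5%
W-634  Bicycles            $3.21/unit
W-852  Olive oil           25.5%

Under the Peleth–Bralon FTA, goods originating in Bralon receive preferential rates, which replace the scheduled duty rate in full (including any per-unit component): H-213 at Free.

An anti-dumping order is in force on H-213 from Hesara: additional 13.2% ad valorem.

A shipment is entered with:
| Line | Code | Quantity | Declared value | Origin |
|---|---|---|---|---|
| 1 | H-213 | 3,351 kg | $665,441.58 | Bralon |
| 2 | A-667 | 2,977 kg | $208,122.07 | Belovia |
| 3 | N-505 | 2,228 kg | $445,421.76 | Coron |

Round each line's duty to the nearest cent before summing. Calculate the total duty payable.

Line 1 (H-213, Bralon, 3,351 kg, $665,441.58):
Base rate for H-213 is 10.5% + $2.00/kg.
Origin Bralon qualifies under the Peleth–Bralon agreement and H-213 is covered: preferential rate Free applies instead.
The additional-duty order on H-213 targets Hesara, not Bralon; it does not apply.
Duty = $665,441.58 × 0% = $0.00.
Line 2 (A-667, Belovia, 2,977 kg, $208,122.07):
Base rate for A-667 is 25.5%.
Duty = $208,122.07 × 25.5% = $53,071.13.
Line 3 (N-505, Coron, 2,228 kg, $445,421.76):
Base rate for N-505 is 16.5% + $3.21/kg.
Duty = $445,421.76 × 16.5% + 2,228 × $3.21 = $80,646.47.
Total = $0.00 + $53,071.13 + $80,646.47 = $133,717.60.

$133,717.60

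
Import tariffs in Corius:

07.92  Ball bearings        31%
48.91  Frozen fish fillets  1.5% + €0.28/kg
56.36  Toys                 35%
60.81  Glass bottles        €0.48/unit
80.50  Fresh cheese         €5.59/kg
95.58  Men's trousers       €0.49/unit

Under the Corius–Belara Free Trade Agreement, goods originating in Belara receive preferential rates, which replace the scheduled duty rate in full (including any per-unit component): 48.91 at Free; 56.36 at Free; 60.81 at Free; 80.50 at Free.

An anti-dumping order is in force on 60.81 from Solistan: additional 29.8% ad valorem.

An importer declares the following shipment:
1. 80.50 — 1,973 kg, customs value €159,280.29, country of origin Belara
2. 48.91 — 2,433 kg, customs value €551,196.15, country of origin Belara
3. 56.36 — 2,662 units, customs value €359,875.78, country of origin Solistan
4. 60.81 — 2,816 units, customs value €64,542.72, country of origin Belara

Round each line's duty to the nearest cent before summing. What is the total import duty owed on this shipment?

€125,956.52

Line 1 (80.50, Belara, 1,973 kg, €159,280.29):
Base rate for 80.50 is €5.59/kg.
Origin Belara qualifies under the Corius–Belara agreement and 80.50 is covered: preferential rate Free applies instead.
Duty = €159,280.29 × 0% = €0.00.
Line 2 (48.91, Belara, 2,433 kg, €551,196.15):
Base rate for 48.91 is 1.5% + €0.28/kg.
Origin Belara qualifies under the Corius–Belara agreement and 48.91 is covered: preferential rate Free applies instead.
Duty = €551,196.15 × 0% = €0.00.
Line 3 (56.36, Solistan, 2,662 units, €359,875.78):
Base rate for 56.36 is 35%.
56.36 has an FTA preferential rate, but origin Solistan is not Belara; base rate stands.
Duty = €359,875.78 × 35% = €125,956.52.
Line 4 (60.81, Belara, 2,816 units, €64,542.72):
Base rate for 60.81 is €0.48/unit.
Origin Belara qualifies under the Corius–Belara agreement and 60.81 is covered: preferential rate Free applies instead.
The additional-duty order on 60.81 targets Solistan, not Belara; it does not apply.
Duty = €64,542.72 × 0% = €0.00.
Total = €0.00 + €0.00 + €125,956.52 + €0.00 = €125,956.52.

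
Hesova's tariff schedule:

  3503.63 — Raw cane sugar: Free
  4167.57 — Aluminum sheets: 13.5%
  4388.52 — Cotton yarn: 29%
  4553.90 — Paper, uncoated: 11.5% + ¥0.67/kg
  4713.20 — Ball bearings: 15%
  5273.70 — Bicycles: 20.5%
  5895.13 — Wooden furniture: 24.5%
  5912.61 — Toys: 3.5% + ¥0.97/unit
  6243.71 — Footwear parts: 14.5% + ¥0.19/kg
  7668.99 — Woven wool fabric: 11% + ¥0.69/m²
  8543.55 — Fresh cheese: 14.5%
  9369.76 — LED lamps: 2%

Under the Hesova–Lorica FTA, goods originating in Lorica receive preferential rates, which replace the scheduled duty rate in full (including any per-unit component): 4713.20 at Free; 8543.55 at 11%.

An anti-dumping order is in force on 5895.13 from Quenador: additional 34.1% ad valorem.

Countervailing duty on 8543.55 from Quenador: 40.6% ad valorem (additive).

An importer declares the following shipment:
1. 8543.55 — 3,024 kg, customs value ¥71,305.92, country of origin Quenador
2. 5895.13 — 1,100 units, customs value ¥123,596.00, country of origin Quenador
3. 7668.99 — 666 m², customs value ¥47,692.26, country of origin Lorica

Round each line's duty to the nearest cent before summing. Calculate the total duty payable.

¥117,422.51

Line 1 (8543.55, Quenador, 3,024 kg, ¥71,305.92):
Base rate for 8543.55 is 14.5%.
8543.55 has an FTA preferential rate, but origin Quenador is not Lorica; base rate stands.
Additional duty on 8543.55 from Quenador: +40.6%. Applied ad valorem rate: 14.5% + 40.6% = 55.1%.
Duty = ¥71,305.92 × 55.1% = ¥39,289.56.
Line 2 (5895.13, Quenador, 1,100 units, ¥123,596.00):
Base rate for 5895.13 is 24.5%.
Additional duty on 5895.13 from Quenador: +34.1%. Applied ad valorem rate: 24.5% + 34.1% = 58.6%.
Duty = ¥123,596.00 × 58.6% = ¥72,427.26.
Line 3 (7668.99, Lorica, 666 m², ¥47,692.26):
Base rate for 7668.99 is 11% + ¥0.69/m².
Origin Lorica is the FTA partner but 7668.99 is not on the preference list; base rate stands.
Duty = ¥47,692.26 × 11% + 666 × ¥0.69 = ¥5,705.69.
Total = ¥39,289.56 + ¥72,427.26 + ¥5,705.69 = ¥117,422.51.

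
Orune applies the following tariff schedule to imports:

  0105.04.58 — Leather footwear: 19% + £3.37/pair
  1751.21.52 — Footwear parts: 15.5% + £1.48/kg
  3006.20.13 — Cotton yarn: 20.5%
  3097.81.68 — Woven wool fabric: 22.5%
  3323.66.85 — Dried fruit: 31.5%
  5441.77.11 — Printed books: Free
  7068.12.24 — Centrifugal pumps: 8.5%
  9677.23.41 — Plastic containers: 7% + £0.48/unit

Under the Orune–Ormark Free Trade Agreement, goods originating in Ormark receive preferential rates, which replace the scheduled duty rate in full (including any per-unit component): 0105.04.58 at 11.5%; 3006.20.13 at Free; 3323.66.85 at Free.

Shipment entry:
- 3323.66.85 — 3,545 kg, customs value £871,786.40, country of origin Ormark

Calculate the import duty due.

£0.00

Line 1 (3323.66.85, Ormark, 3,545 kg, £871,786.40):
Base rate for 3323.66.85 is 31.5%.
Origin Ormark qualifies under the Orune–Ormark agreement and 3323.66.85 is covered: preferential rate Free applies instead.
Duty = £871,786.40 × 0% = £0.00.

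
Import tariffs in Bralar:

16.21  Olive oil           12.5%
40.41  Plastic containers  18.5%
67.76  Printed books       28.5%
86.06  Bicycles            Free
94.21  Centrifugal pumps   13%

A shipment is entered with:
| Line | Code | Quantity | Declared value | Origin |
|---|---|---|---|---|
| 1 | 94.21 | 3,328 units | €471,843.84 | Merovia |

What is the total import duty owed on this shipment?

€61,339.70

Line 1 (94.21, Merovia, 3,328 units, €471,843.84):
Base rate for 94.21 is 13%.
Duty = €471,843.84 × 13% = €61,339.70.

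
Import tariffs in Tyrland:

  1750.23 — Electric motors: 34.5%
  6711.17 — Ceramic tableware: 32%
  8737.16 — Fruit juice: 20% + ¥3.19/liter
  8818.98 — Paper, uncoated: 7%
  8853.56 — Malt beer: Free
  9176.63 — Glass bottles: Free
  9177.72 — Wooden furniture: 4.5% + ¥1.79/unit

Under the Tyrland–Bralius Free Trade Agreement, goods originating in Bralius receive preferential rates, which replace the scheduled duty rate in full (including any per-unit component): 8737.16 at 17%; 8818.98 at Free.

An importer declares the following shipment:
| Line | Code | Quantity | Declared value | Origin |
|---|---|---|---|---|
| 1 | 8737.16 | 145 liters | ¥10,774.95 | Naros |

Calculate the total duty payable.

Line 1 (8737.16, Naros, 145 liters, ¥10,774.95):
Base rate for 8737.16 is 20% + ¥3.19/liter.
8737.16 has an FTA preferential rate, but origin Naros is not Bralius; base rate stands.
Duty = ¥10,774.95 × 20% + 145 × ¥3.19 = ¥2,617.54.

¥2,617.54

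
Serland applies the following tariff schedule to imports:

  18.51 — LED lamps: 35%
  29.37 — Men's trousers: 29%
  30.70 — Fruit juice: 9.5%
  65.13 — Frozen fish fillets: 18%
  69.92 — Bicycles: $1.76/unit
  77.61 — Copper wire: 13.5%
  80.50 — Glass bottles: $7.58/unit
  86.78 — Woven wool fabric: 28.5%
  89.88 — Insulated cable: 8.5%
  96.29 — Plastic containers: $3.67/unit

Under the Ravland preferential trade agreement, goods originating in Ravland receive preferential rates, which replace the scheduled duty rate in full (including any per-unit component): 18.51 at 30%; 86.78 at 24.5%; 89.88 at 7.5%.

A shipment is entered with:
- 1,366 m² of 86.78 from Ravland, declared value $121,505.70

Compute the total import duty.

Line 1 (86.78, Ravland, 1,366 m², $121,505.70):
Base rate for 86.78 is 28.5%.
Origin Ravland qualifies under the Serland–Ravland agreement and 86.78 is covered: preferential rate 24.5% applies instead.
Duty = $121,505.70 × 24.5% = $29,768.90.

$29,768.90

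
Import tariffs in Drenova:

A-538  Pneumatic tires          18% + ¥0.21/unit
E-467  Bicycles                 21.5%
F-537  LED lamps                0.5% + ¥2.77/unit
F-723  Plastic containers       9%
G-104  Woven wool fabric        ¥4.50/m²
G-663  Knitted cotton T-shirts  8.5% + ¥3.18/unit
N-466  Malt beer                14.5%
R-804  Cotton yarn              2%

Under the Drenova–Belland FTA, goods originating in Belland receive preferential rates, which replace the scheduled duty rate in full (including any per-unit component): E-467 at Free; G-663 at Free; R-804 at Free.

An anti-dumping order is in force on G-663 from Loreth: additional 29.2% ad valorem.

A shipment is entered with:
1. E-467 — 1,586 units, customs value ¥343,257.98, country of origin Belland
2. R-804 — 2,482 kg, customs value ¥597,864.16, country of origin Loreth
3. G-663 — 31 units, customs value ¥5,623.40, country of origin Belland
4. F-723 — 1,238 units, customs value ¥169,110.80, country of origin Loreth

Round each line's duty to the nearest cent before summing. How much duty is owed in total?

¥27,177.25

Line 1 (E-467, Belland, 1,586 units, ¥343,257.98):
Base rate for E-467 is 21.5%.
Origin Belland qualifies under the Drenova–Belland agreement and E-467 is covered: preferential rate Free applies instead.
Duty = ¥343,257.98 × 0% = ¥0.00.
Line 2 (R-804, Loreth, 2,482 kg, ¥597,864.16):
Base rate for R-804 is 2%.
R-804 has an FTA preferential rate, but origin Loreth is not Belland; base rate stands.
Duty = ¥597,864.16 × 2% = ¥11,957.28.
Line 3 (G-663, Belland, 31 units, ¥5,623.40):
Base rate for G-663 is 8.5% + ¥3.18/unit.
Origin Belland qualifies under the Drenova–Belland agreement and G-663 is covered: preferential rate Free applies instead.
The additional-duty order on G-663 targets Loreth, not Belland; it does not apply.
Duty = ¥5,623.40 × 0% = ¥0.00.
Line 4 (F-723, Loreth, 1,238 units, ¥169,110.80):
Base rate for F-723 is 9%.
Duty = ¥169,110.80 × 9% = ¥15,219.97.
Total = ¥0.00 + ¥11,957.28 + ¥0.00 + ¥15,219.97 = ¥27,177.25.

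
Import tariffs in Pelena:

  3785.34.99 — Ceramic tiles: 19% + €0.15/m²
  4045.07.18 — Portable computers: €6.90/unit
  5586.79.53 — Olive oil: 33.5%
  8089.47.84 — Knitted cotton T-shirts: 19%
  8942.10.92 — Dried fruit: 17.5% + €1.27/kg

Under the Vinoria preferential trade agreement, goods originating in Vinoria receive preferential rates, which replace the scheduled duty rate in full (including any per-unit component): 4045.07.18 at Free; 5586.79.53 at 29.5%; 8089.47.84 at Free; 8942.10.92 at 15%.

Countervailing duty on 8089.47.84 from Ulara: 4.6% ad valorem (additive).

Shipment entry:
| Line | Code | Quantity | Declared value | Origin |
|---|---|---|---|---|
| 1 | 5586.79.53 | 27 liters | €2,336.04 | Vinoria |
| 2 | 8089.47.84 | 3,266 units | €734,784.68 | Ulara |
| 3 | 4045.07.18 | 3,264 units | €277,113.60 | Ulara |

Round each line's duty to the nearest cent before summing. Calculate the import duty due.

Line 1 (5586.79.53, Vinoria, 27 liters, €2,336.04):
Base rate for 5586.79.53 is 33.5%.
Origin Vinoria qualifies under the Pelena–Vinoria agreement and 5586.79.53 is covered: preferential rate 29.5% applies instead.
Duty = €2,336.04 × 29.5% = €689.13.
Line 2 (8089.47.84, Ulara, 3,266 units, €734,784.68):
Base rate for 8089.47.84 is 19%.
8089.47.84 has an FTA preferential rate, but origin Ulara is not Vinoria; base rate stands.
Additional duty on 8089.47.84 from Ulara: +4.6%. Applied ad valorem rate: 19% + 4.6% = 23.6%.
Duty = €734,784.68 × 23.6% = €173,409.18.
Line 3 (4045.07.18, Ulara, 3,264 units, €277,113.60):
Base rate for 4045.07.18 is €6.90/unit.
4045.07.18 has an FTA preferential rate, but origin Ulara is not Vinoria; base rate stands.
Duty = 3,264 × €6.90 = €22,521.60.
Total = €689.13 + €173,409.18 + €22,521.60 = €196,619.91.

€196,619.91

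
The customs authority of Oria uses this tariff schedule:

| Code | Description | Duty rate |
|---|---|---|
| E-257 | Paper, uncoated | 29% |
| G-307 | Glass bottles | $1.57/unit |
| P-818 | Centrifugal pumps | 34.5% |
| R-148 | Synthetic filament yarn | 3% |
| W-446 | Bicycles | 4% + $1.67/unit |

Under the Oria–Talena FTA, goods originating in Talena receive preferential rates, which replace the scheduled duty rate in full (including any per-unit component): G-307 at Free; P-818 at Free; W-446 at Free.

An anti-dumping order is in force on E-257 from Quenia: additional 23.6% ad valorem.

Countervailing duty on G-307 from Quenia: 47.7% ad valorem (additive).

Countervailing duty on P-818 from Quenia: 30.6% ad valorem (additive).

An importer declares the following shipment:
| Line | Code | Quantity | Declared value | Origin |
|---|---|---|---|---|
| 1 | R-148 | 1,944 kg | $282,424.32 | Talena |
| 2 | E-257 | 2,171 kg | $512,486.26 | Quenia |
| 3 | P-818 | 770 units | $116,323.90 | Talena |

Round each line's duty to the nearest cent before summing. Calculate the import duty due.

Line 1 (R-148, Talena, 1,944 kg, $282,424.32):
Base rate for R-148 is 3%.
Origin Talena is the FTA partner but R-148 is not on the preference list; base rate stands.
Duty = $282,424.32 × 3% = $8,472.73.
Line 2 (E-257, Quenia, 2,171 kg, $512,486.26):
Base rate for E-257 is 29%.
Additional duty on E-257 from Quenia: +23.6%. Applied ad valorem rate: 29% + 23.6% = 52.6%.
Duty = $512,486.26 × 52.6% = $269,567.77.
Line 3 (P-818, Talena, 770 units, $116,323.90):
Base rate for P-818 is 34.5%.
Origin Talena qualifies under the Oria–Talena agreement and P-818 is covered: preferential rate Free applies instead.
The additional-duty order on P-818 targets Quenia, not Talena; it does not apply.
Duty = $116,323.90 × 0% = $0.00.
Total = $8,472.73 + $269,567.77 + $0.00 = $278,040.50.

$278,040.50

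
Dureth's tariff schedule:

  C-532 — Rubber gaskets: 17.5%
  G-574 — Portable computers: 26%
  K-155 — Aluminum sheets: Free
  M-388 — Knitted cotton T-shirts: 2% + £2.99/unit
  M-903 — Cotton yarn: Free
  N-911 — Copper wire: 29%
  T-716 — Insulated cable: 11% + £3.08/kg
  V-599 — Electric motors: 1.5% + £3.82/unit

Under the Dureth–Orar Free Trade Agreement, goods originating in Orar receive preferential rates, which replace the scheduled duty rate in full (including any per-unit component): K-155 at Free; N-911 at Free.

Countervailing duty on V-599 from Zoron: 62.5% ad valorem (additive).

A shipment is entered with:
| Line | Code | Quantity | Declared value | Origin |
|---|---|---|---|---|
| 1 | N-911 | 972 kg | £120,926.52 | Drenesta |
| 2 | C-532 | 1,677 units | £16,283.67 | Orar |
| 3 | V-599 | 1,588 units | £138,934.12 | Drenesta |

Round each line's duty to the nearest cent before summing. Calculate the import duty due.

£46,068.50

Line 1 (N-911, Drenesta, 972 kg, £120,926.52):
Base rate for N-911 is 29%.
N-911 has an FTA preferential rate, but origin Drenesta is not Orar; base rate stands.
Duty = £120,926.52 × 29% = £35,068.69.
Line 2 (C-532, Orar, 1,677 units, £16,283.67):
Base rate for C-532 is 17.5%.
Origin Orar is the FTA partner but C-532 is not on the preference list; base rate stands.
Duty = £16,283.67 × 17.5% = £2,849.64.
Line 3 (V-599, Drenesta, 1,588 units, £138,934.12):
Base rate for V-599 is 1.5% + £3.82/unit.
The additional-duty order on V-599 targets Zoron, not Drenesta; it does not apply.
Duty = £138,934.12 × 1.5% + 1,588 × £3.82 = £8,150.17.
Total = £35,068.69 + £2,849.64 + £8,150.17 = £46,068.50.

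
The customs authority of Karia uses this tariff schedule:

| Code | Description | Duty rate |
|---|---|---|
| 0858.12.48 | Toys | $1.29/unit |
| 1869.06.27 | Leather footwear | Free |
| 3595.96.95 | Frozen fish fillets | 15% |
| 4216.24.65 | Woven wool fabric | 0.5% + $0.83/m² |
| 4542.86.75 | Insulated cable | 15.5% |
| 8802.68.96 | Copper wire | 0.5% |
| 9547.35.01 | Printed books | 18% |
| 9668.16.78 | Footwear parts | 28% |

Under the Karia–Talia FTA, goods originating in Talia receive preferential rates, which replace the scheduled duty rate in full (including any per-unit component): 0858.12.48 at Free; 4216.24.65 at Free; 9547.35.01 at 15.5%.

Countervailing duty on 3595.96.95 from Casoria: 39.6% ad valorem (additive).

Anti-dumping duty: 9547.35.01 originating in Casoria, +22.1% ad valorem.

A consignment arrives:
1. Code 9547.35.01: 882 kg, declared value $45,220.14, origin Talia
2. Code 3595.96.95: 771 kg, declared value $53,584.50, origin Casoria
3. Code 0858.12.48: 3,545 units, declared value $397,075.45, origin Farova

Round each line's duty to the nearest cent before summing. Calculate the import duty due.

$40,839.31

Line 1 (9547.35.01, Talia, 882 kg, $45,220.14):
Base rate for 9547.35.01 is 18%.
Origin Talia qualifies under the Karia–Talia agreement and 9547.35.01 is covered: preferential rate 15.5% applies instead.
The additional-duty order on 9547.35.01 targets Casoria, not Talia; it does not apply.
Duty = $45,220.14 × 15.5% = $7,009.12.
Line 2 (3595.96.95, Casoria, 771 kg, $53,584.50):
Base rate for 3595.96.95 is 15%.
Additional duty on 3595.96.95 from Casoria: +39.6%. Applied ad valorem rate: 15% + 39.6% = 54.6%.
Duty = $53,584.50 × 54.6% = $29,257.14.
Line 3 (0858.12.48, Farova, 3,545 units, $397,075.45):
Base rate for 0858.12.48 is $1.29/unit.
0858.12.48 has an FTA preferential rate, but origin Farova is not Talia; base rate stands.
Duty = 3,545 × $1.29 = $4,573.05.
Total = $7,009.12 + $29,257.14 + $4,573.05 = $40,839.31.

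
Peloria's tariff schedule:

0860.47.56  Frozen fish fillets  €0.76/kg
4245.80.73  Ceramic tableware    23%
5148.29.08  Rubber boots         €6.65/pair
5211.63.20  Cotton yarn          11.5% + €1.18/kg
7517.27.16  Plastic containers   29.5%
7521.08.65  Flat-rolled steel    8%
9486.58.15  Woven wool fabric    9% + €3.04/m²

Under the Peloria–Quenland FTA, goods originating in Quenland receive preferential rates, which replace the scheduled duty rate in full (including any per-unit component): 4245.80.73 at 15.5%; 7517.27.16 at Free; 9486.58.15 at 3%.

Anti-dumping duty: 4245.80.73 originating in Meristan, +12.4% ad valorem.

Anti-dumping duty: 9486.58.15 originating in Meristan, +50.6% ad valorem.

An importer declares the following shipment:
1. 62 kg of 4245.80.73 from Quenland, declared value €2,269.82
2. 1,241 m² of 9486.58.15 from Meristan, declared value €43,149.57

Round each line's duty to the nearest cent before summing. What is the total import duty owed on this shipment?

€29,841.60

Line 1 (4245.80.73, Quenland, 62 kg, €2,269.82):
Base rate for 4245.80.73 is 23%.
Origin Quenland qualifies under the Peloria–Quenland agreement and 4245.80.73 is covered: preferential rate 15.5% applies instead.
The additional-duty order on 4245.80.73 targets Meristan, not Quenland; it does not apply.
Duty = €2,269.82 × 15.5% = €351.82.
Line 2 (9486.58.15, Meristan, 1,241 m², €43,149.57):
Base rate for 9486.58.15 is 9% + €3.04/m².
9486.58.15 has an FTA preferential rate, but origin Meristan is not Quenland; base rate stands.
Additional duty on 9486.58.15 from Meristan: +50.6%. Applied ad valorem rate: 9% + 50.6% = 59.6%.
Duty = €43,149.57 × 59.6% + 1,241 × €3.04 = €29,489.78.
Total = €351.82 + €29,489.78 = €29,841.60.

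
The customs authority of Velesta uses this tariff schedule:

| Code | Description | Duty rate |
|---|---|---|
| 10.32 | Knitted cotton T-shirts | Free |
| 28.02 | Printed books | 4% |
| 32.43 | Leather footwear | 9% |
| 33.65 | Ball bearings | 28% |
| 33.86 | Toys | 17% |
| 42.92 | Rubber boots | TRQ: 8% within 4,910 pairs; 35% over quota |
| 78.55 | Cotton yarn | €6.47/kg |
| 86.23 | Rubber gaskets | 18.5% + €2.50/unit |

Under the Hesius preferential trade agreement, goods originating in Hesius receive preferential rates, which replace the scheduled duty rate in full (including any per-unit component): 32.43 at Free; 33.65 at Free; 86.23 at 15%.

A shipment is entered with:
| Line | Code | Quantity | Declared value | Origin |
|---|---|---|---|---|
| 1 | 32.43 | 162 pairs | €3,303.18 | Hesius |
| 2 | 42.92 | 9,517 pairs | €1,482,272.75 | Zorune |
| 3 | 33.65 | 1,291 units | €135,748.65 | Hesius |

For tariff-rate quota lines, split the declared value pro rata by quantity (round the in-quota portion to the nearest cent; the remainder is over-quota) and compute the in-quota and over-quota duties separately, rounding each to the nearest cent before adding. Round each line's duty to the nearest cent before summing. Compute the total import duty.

Line 1 (32.43, Hesius, 162 pairs, €3,303.18):
Base rate for 32.43 is 9%.
Origin Hesius qualifies under the Velesta–Hesius agreement and 32.43 is covered: preferential rate Free applies instead.
Duty = €3,303.18 × 0% = €0.00.
Line 2 (42.92, Zorune, 9,517 pairs, €1,482,272.75):
Code 42.92 is under a tariff-rate quota (threshold 4,910 pairs). In-quota: 4,910 pairs at 8%; over-quota: 4,607 pairs at 35%.
Pro-rata value split: in-quota = €1,482,272.75 × 4,910/9,517 = €764,732.50; over-quota = €1,482,272.75 − €764,732.50 = €717,540.25.
In-quota duty = €764,732.50 × 8% = €61,178.60. Over-quota duty = €717,540.25 × 35% = €251,139.09.
Line duty = €61,178.60 + €251,139.09 = €312,317.69.
Line 3 (33.65, Hesius, 1,291 units, €135,748.65):
Base rate for 33.65 is 28%.
Origin Hesius qualifies under the Velesta–Hesius agreement and 33.65 is covered: preferential rate Free applies instead.
Duty = €135,748.65 × 0% = €0.00.
Total = €0.00 + €312,317.69 + €0.00 = €312,317.69.

€312,317.69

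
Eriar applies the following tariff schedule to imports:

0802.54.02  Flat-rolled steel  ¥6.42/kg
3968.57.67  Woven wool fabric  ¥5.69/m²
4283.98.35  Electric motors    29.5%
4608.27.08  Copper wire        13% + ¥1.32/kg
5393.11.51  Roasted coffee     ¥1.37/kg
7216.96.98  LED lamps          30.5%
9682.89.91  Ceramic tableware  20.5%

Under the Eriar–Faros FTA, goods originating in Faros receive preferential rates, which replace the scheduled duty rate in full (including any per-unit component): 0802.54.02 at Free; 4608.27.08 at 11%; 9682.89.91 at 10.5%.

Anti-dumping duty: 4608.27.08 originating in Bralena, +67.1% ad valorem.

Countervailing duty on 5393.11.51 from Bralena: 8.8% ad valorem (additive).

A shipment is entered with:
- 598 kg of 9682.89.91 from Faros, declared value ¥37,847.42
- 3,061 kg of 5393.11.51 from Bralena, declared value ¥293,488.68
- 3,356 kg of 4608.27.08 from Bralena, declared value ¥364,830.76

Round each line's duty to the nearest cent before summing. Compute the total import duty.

¥330,653.91

Line 1 (9682.89.91, Faros, 598 kg, ¥37,847.42):
Base rate for 9682.89.91 is 20.5%.
Origin Faros qualifies under the Eriar–Faros agreement and 9682.89.91 is covered: preferential rate 10.5% applies instead.
Duty = ¥37,847.42 × 10.5% = ¥3,973.98.
Line 2 (5393.11.51, Bralena, 3,061 kg, ¥293,488.68):
Base rate for 5393.11.51 is ¥1.37/kg.
Additional duty on 5393.11.51 from Bralena: +8.8% ad valorem. Applied ad valorem rate = 8.8%.
Duty = ¥293,488.68 × 8.8% + 3,061 × ¥1.37 = ¥30,020.57.
Line 3 (4608.27.08, Bralena, 3,356 kg, ¥364,830.76):
Base rate for 4608.27.08 is 13% + ¥1.32/kg.
4608.27.08 has an FTA preferential rate, but origin Bralena is not Faros; base rate stands.
Additional duty on 4608.27.08 from Bralena: +67.1%. Applied ad valorem rate: 13% + 67.1% = 80.1%.
Duty = ¥364,830.76 × 80.1% + 3,356 × ¥1.32 = ¥296,659.36.
Total = ¥3,973.98 + ¥30,020.57 + ¥296,659.36 = ¥330,653.91.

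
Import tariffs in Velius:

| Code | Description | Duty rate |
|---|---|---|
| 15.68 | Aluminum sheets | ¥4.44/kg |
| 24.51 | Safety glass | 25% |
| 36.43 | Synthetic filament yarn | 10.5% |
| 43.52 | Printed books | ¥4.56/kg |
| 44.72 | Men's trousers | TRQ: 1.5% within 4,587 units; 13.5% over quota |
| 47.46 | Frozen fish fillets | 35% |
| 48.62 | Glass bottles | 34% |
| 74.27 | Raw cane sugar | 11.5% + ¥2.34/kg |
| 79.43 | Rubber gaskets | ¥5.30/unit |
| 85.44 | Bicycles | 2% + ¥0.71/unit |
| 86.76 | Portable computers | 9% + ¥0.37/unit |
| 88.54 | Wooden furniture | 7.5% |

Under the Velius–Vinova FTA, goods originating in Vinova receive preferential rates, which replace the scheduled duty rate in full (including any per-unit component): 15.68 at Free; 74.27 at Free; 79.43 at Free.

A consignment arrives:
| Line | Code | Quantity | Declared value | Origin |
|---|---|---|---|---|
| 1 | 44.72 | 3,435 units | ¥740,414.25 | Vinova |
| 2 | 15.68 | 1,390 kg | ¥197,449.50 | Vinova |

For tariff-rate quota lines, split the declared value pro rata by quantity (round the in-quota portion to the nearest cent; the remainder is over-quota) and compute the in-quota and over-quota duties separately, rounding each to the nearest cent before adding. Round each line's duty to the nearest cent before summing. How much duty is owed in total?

¥11,106.21

Line 1 (44.72, Vinova, 3,435 units, ¥740,414.25):
Code 44.72 is under a tariff-rate quota (threshold 4,587 units). Quantity 3,435 units is within the quota, so the in-quota rate 1.5% applies to the full value.
Duty = ¥740,414.25 × 1.5% = ¥11,106.21.
Line 2 (15.68, Vinova, 1,390 kg, ¥197,449.50):
Base rate for 15.68 is ¥4.44/kg.
Origin Vinova qualifies under the Velius–Vinova agreement and 15.68 is covered: preferential rate Free applies instead.
Duty = ¥197,449.50 × 0% = ¥0.00.
Total = ¥11,106.21 + ¥0.00 = ¥11,106.21.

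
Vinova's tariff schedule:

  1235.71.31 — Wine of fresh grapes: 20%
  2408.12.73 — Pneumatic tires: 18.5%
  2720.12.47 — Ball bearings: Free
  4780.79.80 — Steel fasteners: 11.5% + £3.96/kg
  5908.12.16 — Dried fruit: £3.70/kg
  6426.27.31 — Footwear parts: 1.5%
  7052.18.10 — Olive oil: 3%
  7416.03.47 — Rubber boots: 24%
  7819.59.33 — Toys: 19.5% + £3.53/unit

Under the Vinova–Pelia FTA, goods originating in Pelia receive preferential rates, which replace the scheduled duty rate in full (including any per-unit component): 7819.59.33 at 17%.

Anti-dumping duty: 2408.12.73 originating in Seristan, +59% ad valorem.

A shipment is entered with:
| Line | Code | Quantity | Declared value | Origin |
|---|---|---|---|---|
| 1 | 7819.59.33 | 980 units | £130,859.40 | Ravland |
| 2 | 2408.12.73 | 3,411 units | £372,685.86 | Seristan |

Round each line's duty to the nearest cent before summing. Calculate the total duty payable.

Line 1 (7819.59.33, Ravland, 980 units, £130,859.40):
Base rate for 7819.59.33 is 19.5% + £3.53/unit.
7819.59.33 has an FTA preferential rate, but origin Ravland is not Pelia; base rate stands.
Duty = £130,859.40 × 19.5% + 980 × £3.53 = £28,976.98.
Line 2 (2408.12.73, Seristan, 3,411 units, £372,685.86):
Base rate for 2408.12.73 is 18.5%.
Additional duty on 2408.12.73 from Seristan: +59%. Applied ad valorem rate: 18.5% + 59% = 77.5%.
Duty = £372,685.86 × 77.5% = £288,831.54.
Total = £28,976.98 + £288,831.54 = £317,808.52.

£317,808.52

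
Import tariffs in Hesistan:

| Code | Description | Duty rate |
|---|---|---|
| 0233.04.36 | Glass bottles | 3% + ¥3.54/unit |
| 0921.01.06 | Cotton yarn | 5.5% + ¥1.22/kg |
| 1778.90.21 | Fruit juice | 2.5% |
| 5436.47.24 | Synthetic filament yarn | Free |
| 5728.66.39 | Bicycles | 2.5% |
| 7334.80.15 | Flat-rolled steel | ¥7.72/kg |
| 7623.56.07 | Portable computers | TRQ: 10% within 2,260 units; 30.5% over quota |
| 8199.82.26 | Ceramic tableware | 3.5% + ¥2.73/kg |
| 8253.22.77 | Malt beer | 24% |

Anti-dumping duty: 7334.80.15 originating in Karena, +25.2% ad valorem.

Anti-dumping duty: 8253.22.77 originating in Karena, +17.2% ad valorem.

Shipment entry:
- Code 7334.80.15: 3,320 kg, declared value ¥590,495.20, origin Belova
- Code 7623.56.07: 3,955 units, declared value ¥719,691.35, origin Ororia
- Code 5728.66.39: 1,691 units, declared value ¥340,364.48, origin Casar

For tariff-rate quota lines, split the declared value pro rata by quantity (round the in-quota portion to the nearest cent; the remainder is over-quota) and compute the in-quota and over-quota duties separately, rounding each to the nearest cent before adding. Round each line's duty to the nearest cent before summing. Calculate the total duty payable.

Line 1 (7334.80.15, Belova, 3,320 kg, ¥590,495.20):
Base rate for 7334.80.15 is ¥7.72/kg.
The additional-duty order on 7334.80.15 targets Karena, not Belova; it does not apply.
Duty = 3,320 × ¥7.72 = ¥25,630.40.
Line 2 (7623.56.07, Ororia, 3,955 units, ¥719,691.35):
Code 7623.56.07 is under a tariff-rate quota (threshold 2,260 units). In-quota: 2,260 units at 10%; over-quota: 1,695 units at 30.5%.
Pro-rata value split: in-quota = ¥719,691.35 × 2,260/3,955 = ¥411,252.20; over-quota = ¥719,691.35 − ¥411,252.20 = ¥308,439.15.
In-quota duty = ¥411,252.20 × 10% = ¥41,125.22. Over-quota duty = ¥308,439.15 × 30.5% = ¥94,073.94.
Line duty = ¥41,125.22 + ¥94,073.94 = ¥135,199.16.
Line 3 (5728.66.39, Casar, 1,691 units, ¥340,364.48):
Base rate for 5728.66.39 is 2.5%.
Duty = ¥340,364.48 × 2.5% = ¥8,509.11.
Total = ¥25,630.40 + ¥135,199.16 + ¥8,509.11 = ¥169,338.67.

¥169,338.67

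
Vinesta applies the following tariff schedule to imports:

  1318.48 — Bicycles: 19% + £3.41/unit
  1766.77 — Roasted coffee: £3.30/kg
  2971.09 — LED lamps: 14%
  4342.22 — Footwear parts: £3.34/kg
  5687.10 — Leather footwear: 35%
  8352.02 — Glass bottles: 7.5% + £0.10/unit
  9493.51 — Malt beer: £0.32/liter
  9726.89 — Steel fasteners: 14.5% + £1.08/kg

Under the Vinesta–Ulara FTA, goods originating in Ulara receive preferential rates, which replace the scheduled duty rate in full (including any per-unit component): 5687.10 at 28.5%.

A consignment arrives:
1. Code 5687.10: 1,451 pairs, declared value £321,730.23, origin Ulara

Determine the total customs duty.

Line 1 (5687.10, Ulara, 1,451 pairs, £321,730.23):
Base rate for 5687.10 is 35%.
Origin Ulara qualifies under the Vinesta–Ulara agreement and 5687.10 is covered: preferential rate 28.5% applies instead.
Duty = £321,730.23 × 28.5% = £91,693.12.

£91,693.12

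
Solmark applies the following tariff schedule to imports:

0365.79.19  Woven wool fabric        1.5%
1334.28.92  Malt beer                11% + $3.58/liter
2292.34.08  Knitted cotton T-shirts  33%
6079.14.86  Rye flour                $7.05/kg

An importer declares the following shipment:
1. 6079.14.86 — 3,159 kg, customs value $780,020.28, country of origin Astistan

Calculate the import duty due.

$22,270.95

Line 1 (6079.14.86, Astistan, 3,159 kg, $780,020.28):
Base rate for 6079.14.86 is $7.05/kg.
Duty = 3,159 × $7.05 = $22,270.95.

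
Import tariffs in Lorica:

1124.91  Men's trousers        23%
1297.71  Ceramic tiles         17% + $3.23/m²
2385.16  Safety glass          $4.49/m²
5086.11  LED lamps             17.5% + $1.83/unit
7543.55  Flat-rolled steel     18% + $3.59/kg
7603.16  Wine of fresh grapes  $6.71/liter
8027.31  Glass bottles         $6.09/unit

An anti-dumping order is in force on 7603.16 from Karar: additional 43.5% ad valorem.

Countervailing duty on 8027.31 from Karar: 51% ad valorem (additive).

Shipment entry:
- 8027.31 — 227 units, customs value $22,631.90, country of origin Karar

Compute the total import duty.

Line 1 (8027.31, Karar, 227 units, $22,631.90):
Base rate for 8027.31 is $6.09/unit.
Additional duty on 8027.31 from Karar: +51% ad valorem. Applied ad valorem rate = 51%.
Duty = $22,631.90 × 51% + 227 × $6.09 = $12,924.70.

$12,924.70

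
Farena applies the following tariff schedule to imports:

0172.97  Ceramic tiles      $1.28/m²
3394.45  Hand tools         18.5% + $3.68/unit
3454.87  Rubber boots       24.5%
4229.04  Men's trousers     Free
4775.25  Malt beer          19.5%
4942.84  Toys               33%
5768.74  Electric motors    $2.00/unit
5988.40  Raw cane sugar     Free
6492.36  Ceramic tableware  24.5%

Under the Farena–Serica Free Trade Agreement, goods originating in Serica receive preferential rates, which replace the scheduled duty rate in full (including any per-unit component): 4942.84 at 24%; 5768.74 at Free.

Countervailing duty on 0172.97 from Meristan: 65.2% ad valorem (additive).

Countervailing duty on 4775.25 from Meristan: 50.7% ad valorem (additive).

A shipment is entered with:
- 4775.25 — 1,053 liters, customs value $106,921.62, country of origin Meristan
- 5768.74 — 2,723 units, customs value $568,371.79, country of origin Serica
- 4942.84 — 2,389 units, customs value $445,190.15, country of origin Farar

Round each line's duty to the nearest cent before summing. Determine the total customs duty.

Line 1 (4775.25, Meristan, 1,053 liters, $106,921.62):
Base rate for 4775.25 is 19.5%.
Additional duty on 4775.25 from Meristan: +50.7%. Applied ad valorem rate: 19.5% + 50.7% = 70.2%.
Duty = $106,921.62 × 70.2% = $75,058.98.
Line 2 (5768.74, Serica, 2,723 units, $568,371.79):
Base rate for 5768.74 is $2.00/unit.
Origin Serica qualifies under the Farena–Serica agreement and 5768.74 is covered: preferential rate Free applies instead.
Duty = $568,371.79 × 0% = $0.00.
Line 3 (4942.84, Farar, 2,389 units, $445,190.15):
Base rate for 4942.84 is 33%.
4942.84 has an FTA preferential rate, but origin Farar is not Serica; base rate stands.
Duty = $445,190.15 × 33% = $146,912.75.
Total = $75,058.98 + $0.00 + $146,912.75 = $221,971.73.

$221,971.73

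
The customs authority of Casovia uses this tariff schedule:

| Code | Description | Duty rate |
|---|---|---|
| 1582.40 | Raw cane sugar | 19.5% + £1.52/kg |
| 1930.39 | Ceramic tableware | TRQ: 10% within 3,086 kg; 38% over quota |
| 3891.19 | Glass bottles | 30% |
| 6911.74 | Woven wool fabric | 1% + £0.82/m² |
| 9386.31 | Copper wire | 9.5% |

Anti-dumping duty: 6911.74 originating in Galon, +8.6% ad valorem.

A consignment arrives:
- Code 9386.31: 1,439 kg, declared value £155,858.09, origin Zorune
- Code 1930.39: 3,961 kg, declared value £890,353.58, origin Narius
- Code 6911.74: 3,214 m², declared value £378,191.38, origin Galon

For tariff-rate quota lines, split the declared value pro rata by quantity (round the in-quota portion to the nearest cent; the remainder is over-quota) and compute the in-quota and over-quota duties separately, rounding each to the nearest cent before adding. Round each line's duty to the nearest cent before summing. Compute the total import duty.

Line 1 (9386.31, Zorune, 1,439 kg, £155,858.09):
Base rate for 9386.31 is 9.5%.
Duty = £155,858.09 × 9.5% = £14,806.52.
Line 2 (1930.39, Narius, 3,961 kg, £890,353.58):
Code 1930.39 is under a tariff-rate quota (threshold 3,086 kg). In-quota: 3,086 kg at 10%; over-quota: 875 kg at 38%.
Pro-rata value split: in-quota = £890,353.58 × 3,086/3,961 = £693,671.08; over-quota = £890,353.58 − £693,671.08 = £196,682.50.
In-quota duty = £693,671.08 × 10% = £69,367.11. Over-quota duty = £196,682.50 × 38% = £74,739.35.
Line duty = £69,367.11 + £74,739.35 = £144,106.46.
Line 3 (6911.74, Galon, 3,214 m², £378,191.38):
Base rate for 6911.74 is 1% + £0.82/m².
Additional duty on 6911.74 from Galon: +8.6%. Applied ad valorem rate: 1% + 8.6% = 9.6%.
Duty = £378,191.38 × 9.6% + 3,214 × £0.82 = £38,941.85.
Total = £14,806.52 + £144,106.46 + £38,941.85 = £197,854.83.

£197,854.83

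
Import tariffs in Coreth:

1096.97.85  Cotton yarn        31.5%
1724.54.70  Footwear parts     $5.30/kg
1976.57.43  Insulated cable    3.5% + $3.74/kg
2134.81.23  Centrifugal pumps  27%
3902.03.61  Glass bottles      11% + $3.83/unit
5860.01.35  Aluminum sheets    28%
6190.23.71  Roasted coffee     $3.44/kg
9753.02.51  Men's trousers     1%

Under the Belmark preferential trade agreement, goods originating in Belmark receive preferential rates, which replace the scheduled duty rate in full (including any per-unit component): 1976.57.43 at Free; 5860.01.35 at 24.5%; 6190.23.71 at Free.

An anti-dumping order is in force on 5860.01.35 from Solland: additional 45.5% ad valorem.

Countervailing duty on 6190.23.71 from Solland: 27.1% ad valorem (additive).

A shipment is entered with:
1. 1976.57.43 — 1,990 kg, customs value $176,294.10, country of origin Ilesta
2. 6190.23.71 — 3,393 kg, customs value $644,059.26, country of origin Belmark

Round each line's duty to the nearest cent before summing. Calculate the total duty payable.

Line 1 (1976.57.43, Ilesta, 1,990 kg, $176,294.10):
Base rate for 1976.57.43 is 3.5% + $3.74/kg.
1976.57.43 has an FTA preferential rate, but origin Ilesta is not Belmark; base rate stands.
Duty = $176,294.10 × 3.5% + 1,990 × $3.74 = $13,612.89.
Line 2 (6190.23.71, Belmark, 3,393 kg, $644,059.26):
Base rate for 6190.23.71 is $3.44/kg.
Origin Belmark qualifies under the Coreth–Belmark agreement and 6190.23.71 is covered: preferential rate Free applies instead.
The additional-duty order on 6190.23.71 targets Solland, not Belmark; it does not apply.
Duty = $644,059.26 × 0% = $0.00.
Total = $13,612.89 + $0.00 = $13,612.89.

$13,612.89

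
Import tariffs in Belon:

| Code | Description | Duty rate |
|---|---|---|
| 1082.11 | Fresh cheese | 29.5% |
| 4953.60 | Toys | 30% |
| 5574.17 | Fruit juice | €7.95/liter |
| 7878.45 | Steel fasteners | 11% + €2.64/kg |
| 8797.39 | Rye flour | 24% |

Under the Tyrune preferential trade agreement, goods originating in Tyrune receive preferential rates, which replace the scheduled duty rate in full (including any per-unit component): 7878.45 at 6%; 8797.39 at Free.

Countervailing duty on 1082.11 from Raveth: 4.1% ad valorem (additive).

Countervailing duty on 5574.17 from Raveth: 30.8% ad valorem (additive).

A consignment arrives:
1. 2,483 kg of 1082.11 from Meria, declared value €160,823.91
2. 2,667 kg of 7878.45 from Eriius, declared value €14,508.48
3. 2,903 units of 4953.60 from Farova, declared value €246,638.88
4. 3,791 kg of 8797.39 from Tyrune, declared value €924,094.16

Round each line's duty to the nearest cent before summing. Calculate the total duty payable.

€130,071.52

Line 1 (1082.11, Meria, 2,483 kg, €160,823.91):
Base rate for 1082.11 is 29.5%.
The additional-duty order on 1082.11 targets Raveth, not Meria; it does not apply.
Duty = €160,823.91 × 29.5% = €47,443.05.
Line 2 (7878.45, Eriius, 2,667 kg, €14,508.48):
Base rate for 7878.45 is 11% + €2.64/kg.
7878.45 has an FTA preferential rate, but origin Eriius is not Tyrune; base rate stands.
Duty = €14,508.48 × 11% + 2,667 × €2.64 = €8,636.81.
Line 3 (4953.60, Farova, 2,903 units, €246,638.88):
Base rate for 4953.60 is 30%.
Duty = €246,638.88 × 30% = €73,991.66.
Line 4 (8797.39, Tyrune, 3,791 kg, €924,094.16):
Base rate for 8797.39 is 24%.
Origin Tyrune qualifies under the Belon–Tyrune agreement and 8797.39 is covered: preferential rate Free applies instead.
Duty = €924,094.16 × 0% = €0.00.
Total = €47,443.05 + €8,636.81 + €73,991.66 + €0.00 = €130,071.52.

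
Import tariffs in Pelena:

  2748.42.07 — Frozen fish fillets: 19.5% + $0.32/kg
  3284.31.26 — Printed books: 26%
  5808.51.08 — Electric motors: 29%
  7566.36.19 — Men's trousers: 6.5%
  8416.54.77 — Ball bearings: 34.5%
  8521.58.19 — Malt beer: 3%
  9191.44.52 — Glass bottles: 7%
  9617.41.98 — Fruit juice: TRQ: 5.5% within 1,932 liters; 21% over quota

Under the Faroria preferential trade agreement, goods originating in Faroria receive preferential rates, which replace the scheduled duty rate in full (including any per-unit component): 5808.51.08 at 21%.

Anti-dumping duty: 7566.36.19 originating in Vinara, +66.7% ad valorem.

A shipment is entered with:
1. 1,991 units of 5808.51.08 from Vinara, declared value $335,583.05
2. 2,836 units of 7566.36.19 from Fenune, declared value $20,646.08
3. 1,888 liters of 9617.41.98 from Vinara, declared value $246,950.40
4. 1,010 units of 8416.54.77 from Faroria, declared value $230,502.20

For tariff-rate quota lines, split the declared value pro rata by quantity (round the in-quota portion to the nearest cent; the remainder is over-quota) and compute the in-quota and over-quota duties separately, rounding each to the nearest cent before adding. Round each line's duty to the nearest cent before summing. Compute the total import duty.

$191,766.61

Line 1 (5808.51.08, Vinara, 1,991 units, $335,583.05):
Base rate for 5808.51.08 is 29%.
5808.51.08 has an FTA preferential rate, but origin Vinara is not Faroria; base rate stands.
Duty = $335,583.05 × 29% = $97,319.08.
Line 2 (7566.36.19, Fenune, 2,836 units, $20,646.08):
Base rate for 7566.36.19 is 6.5%.
The additional-duty order on 7566.36.19 targets Vinara, not Fenune; it does not apply.
Duty = $20,646.08 × 6.5% = $1,342.00.
Line 3 (9617.41.98, Vinara, 1,888 liters, $246,950.40):
Code 9617.41.98 is under a tariff-rate quota (threshold 1,932 liters). Quantity 1,888 liters is within the quota, so the in-quota rate 5.5% applies to the full value.
Duty = $246,950.40 × 5.5% = $13,582.27.
Line 4 (8416.54.77, Faroria, 1,010 units, $230,502.20):
Base rate for 8416.54.77 is 34.5%.
Origin Faroria is the FTA partner but 8416.54.77 is not on the preference list; base rate stands.
Duty = $230,502.20 × 34.5% = $79,523.26.
Total = $97,319.08 + $1,342.00 + $13,582.27 + $79,523.26 = $191,766.61.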